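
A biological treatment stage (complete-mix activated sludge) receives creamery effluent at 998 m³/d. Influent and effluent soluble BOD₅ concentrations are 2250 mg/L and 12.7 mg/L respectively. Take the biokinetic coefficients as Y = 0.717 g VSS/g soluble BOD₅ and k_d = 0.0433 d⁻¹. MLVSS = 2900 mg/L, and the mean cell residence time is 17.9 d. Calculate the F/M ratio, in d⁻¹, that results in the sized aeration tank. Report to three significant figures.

Rearranging the biomass balance for a CMAS with decay, V = Y·Q·ΔS·θ_c / [X·(1+k_d θ_c)] = 0.717 × 998 × (2250 − 12.7) × 17.9 / [2900 × (1 + 0.0433 × 17.9)] = 2.87×10^7 / 5148 = 5567 m³.
F/M = applied load / biomass = Q·S₀/(V·X) = 998 × 2250 / (5567 × 2900) = 0.1391 d⁻¹.

F/M ≈ 0.139 d⁻¹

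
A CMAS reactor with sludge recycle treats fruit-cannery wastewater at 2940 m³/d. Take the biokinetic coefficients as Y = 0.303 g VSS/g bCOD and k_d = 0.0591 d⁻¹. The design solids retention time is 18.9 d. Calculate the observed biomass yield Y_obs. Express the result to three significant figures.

Y_obs ≈ 0.143 g VSS/g bCOD

The observed yield is Y_obs = Y/(1 + k_d·θ_c) = 0.303 / (1 + 0.0591 × 18.9) = 0.303 / 2.117 = 0.1431 g VSS per g bCOD removed.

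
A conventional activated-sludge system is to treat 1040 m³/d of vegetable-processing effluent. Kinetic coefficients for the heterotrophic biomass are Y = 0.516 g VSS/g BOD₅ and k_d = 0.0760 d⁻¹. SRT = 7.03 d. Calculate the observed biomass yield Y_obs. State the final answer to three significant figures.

Observed yield with endogenous decay: Y_obs = Y / (1 + k_d·θ_c) = 0.516 / (1 + 0.0760 × 7.03) = 0.516 / 1.534 = 0.3363 g VSS/g BOD₅.

Y_obs ≈ 0.336 g VSS/g BOD₅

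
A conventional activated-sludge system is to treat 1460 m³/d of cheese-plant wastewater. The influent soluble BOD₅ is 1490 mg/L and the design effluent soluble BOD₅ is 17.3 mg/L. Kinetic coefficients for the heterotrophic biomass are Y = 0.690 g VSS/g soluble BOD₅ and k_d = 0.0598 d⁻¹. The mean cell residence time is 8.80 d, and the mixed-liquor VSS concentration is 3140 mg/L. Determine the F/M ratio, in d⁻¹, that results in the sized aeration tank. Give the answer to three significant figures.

F/M ≈ 0.254 d⁻¹

From the SRT design equation V = Y Q (S₀−S) θ_c / [X (1 + k_d θ_c)] = 0.690 × 1460 × (1490 − 17.3) × 8.80 / [3140 × (1 + 0.0598 × 8.80)] = 1.31×10^7 / 4792 = 2724 m³.
Food-to-microorganism ratio F/M = Q S₀ / (V X) = 1460 × 1490 / (2724 × 3140) = 0.2543 d⁻¹.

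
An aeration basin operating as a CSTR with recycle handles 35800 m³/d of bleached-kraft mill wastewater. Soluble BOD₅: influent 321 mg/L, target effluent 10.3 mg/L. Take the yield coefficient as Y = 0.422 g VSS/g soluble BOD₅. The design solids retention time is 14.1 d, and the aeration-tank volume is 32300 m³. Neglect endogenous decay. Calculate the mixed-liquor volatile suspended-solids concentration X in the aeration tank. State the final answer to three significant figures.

X ≈ 2050 mg/L

From V·X = Y·Q·(S₀ − S)·θ_c (decay neglected): X = 0.422 × 35800 × (321 − 10.3) × 14.1 / 32300 = 2049 mg/L.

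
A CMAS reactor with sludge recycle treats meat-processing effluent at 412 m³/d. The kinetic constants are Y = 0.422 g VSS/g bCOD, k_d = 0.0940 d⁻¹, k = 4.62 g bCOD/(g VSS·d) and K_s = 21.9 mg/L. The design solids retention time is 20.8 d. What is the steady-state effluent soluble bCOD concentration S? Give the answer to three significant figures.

For a completely mixed reactor with recycle the Lawrence–McCarty relation gives S = K_s·(1 + k_d·θ_c) / [θ_c·(Y·k − k_d) − 1] = 21.9 × (1 + 0.0940 × 20.8) / [20.8 × (0.422 × 4.62 − 0.0940) − 1] = 64.72 / 37.60 = 1.721 mg/L.

S ≈ 1.72 mg/L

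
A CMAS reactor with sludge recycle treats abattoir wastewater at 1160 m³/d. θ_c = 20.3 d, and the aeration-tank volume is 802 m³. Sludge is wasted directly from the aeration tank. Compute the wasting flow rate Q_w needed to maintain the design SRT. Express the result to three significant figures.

For wasting at MLVSS concentration, Q_w = V/θ_c = 802.0/20.3 = 39.51 m³/d.

Q_w ≈ 39.5 m³/d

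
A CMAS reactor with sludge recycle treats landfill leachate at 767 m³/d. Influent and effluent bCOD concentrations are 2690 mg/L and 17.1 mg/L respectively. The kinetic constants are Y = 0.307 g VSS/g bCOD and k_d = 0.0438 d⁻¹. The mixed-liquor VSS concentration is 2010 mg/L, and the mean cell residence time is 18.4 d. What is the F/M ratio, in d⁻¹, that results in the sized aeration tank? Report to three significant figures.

Steady-state biomass mass balance: V·X·(1 + k_d·θ_c) = Y·Q·(S₀ − S)·θ_c, so V = 0.307 × 767 × (2690 − 17.1) × 18.4 / [2010 × (1 + 0.0438 × 18.4)] = 1.16×10^7 / 3630 = 3190 m³.
Food-to-microorganism ratio F/M = Q S₀ / (V X) = 767 × 2690 / (3190 × 2010) = 0.3217 d⁻¹.

F/M ≈ 0.322 d⁻¹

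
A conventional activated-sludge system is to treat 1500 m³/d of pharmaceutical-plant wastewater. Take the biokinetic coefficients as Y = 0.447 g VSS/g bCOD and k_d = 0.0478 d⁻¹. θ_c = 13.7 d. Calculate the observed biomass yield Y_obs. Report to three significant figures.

The observed yield is Y_obs = Y/(1 + k_d·θ_c) = 0.447 / (1 + 0.0478 × 13.7) = 0.447 / 1.655 = 0.2701 g VSS per g bCOD removed.

Y_obs ≈ 0.270 g VSS/g bCOD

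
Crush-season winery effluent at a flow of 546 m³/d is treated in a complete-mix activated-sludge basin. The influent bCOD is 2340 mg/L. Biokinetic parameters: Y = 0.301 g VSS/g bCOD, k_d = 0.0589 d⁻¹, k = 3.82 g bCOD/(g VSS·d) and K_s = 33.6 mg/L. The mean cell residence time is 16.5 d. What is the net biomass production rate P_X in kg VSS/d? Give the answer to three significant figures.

From the Monod/SRT balance for a CMAS, S = K_s·(1+k_d θ_c)/[θ_c·(Y k − k_d) − 1] = 33.6 × (1 + 0.0589 × 16.5) / [16.5 × (0.301 × 3.82 − 0.0589) − 1] = 66.25 / 17.00 = 3.897 mg/L.
Y_obs = Y / (1 + k_d θ_c) = 0.301 / (1 + 0.0589 × 16.5) = 0.301 / 1.972 = 0.1526.
ΔS = 2340 − 3.90 = 2336 mg/L, so the substrate removal rate is 546 × 2336/1000 = 1276 kg bCOD/d.
So the net sludge growth is P_X = 0.1526 × 1276 = 194.7 kg VSS/d.

P_X ≈ 195 kg VSS/d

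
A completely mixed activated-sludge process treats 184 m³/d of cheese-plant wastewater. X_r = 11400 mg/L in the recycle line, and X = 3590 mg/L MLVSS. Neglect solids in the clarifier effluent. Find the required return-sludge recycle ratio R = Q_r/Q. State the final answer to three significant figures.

Mass balance around the secondary clarifier (neglecting effluent solids): R = X / (X_r − X) = 3590 / (11400 − 3590) = 0.4597.

R ≈ 0.460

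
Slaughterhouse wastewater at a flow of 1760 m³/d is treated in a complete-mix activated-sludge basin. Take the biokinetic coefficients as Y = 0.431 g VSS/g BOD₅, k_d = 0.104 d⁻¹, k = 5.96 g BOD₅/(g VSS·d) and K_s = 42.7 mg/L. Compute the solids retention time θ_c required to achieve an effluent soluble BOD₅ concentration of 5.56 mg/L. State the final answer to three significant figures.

Specific growth rate at S = 5.56 mg/L: μ = YkS/(K_s+S) = 0.431·5.96·5.56/(42.7+5.56) = 0.2959 d⁻¹.
θ_c = 1/(μ − k_d) = 1/(0.2959 − 0.104) = 1/0.1919 = 5.210 d.

θ_c ≈ 5.21 d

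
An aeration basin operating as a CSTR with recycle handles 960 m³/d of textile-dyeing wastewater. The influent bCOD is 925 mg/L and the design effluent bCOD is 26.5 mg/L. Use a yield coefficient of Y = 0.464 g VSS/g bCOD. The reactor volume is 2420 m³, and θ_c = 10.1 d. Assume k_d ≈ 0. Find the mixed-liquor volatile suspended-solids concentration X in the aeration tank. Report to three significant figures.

From V·X = Y·Q·(S₀ − S)·θ_c (decay neglected): X = 0.464 × 960 × (925 − 26.5) × 10.1 / 2420 = 1670 mg/L.

X ≈ 1670 mg/L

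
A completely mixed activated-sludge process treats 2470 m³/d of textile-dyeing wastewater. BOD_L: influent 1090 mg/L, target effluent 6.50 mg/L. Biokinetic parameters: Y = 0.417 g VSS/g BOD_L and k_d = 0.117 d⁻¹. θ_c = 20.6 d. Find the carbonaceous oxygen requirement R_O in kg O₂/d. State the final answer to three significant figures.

R_O ≈ 2210 kg O₂/d

The observed yield is Y_obs = Y/(1 + k_d·θ_c) = 0.417 / (1 + 0.117 × 20.6) = 0.417 / 3.410 = 0.1223 g VSS per g BOD_L removed.
Substrate removed = Q·(S₀ − S) = 2470 m³/d × (1090 − 6.50) g/m³ = 2.68×10^6 g/d = 2676 kg/d.
Net sludge production P_X = 0.1223 × 2676 = 327.3 kg VSS/d.
Carbonaceous O₂ demand = substrate oxidised − cell-mass equivalent = 2676 − 1.42 × 327.3 = 2212 kg O₂/d.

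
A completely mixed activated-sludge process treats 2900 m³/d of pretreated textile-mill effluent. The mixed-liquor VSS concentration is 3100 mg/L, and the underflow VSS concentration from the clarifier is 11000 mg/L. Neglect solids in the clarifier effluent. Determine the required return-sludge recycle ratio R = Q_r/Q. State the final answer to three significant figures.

R ≈ 0.392

R = Q_r/Q = X/(X_r − X) = 3100 / (11000 − 3100) = 0.3924.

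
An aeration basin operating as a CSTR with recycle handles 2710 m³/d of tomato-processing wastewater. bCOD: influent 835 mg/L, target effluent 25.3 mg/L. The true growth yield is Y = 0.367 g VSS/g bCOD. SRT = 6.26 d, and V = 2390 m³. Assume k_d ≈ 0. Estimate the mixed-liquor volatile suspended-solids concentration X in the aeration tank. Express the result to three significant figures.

X = Y·Q·ΔS·θ_c / V = 0.367 × 2710 × (835 − 25.3) × 6.26 / 2390 = 2109 mg/L.

X ≈ 2110 mg/L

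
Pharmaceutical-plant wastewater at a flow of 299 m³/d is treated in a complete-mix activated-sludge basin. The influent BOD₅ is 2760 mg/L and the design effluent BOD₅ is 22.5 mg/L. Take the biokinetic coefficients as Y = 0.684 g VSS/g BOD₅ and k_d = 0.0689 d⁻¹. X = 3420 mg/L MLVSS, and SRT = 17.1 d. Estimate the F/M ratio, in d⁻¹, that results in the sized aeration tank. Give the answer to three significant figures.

Steady-state biomass mass balance: V·X·(1 + k_d·θ_c) = Y·Q·(S₀ − S)·θ_c, so V = 0.684 × 299 × (2760 − 22.5) × 17.1 / [3420 × (1 + 0.0689 × 17.1)] = 9.57×10^6 / 7449 = 1285 m³.
F/M = applied load / biomass = Q·S₀/(V·X) = 299 × 2760 / (1285 × 3420) = 0.1878 d⁻¹.

F/M ≈ 0.188 d⁻¹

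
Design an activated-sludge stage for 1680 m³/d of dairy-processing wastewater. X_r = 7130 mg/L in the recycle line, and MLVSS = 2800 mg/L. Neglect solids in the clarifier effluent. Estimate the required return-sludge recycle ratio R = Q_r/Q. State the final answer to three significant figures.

R ≈ 0.647

R = Q_r/Q = X/(X_r − X) = 2800 / (7130 − 2800) = 0.6467.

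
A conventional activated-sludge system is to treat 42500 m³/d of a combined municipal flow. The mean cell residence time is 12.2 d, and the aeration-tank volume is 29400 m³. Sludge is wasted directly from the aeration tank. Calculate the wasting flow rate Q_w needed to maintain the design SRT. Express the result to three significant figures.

Wasting from the aeration tank: Q_w = V / θ_c = 29400 / 12.2 = 2410 m³/d.

Q_w ≈ 2410 m³/d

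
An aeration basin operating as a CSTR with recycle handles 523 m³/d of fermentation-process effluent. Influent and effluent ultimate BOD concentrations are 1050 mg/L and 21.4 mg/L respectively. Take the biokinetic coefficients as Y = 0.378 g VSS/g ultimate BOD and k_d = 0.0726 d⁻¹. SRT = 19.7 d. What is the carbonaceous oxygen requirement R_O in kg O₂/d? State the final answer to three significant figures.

Y_obs = Y / (1 + k_d θ_c) = 0.378 / (1 + 0.0726 × 19.7) = 0.378 / 2.430 = 0.1555.
Mass of ultimate BOD removed per day: Q(S₀ − S) = 523 × 1029 g/m³ = 538.0 kg/d.
P_X = Y_obs·Q·(S₀ − S) = 0.1555 × 538.0 = 83.67 kg VSS/d.
R_O = Q·ΔS − 1.42 P_X = 538.0 − 118.8 = 419.1 kg O₂/d.

R_O ≈ 419 kg O₂/d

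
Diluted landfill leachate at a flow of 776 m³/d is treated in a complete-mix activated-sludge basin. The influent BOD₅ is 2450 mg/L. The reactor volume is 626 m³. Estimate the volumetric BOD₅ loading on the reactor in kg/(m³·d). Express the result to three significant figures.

L_v ≈ 3.04 kg BOD₅/(m³·d)

Applied BOD₅ load per unit volume = Q·S₀/V = (776 × 2450/1000)/626.0 = 3.037 kg BOD₅·m⁻³·d⁻¹.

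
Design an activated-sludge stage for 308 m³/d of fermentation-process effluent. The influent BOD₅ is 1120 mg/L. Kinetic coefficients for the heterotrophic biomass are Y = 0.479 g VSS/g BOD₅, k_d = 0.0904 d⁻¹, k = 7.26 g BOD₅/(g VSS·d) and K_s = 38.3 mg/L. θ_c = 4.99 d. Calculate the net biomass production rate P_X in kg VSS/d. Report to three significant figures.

P_X ≈ 114 kg VSS/d

Effluent substrate depends only on kinetics and SRT: S = K_s(1 + k_d θ_c) / [θ_c(Yk − k_d) − 1] = 38.3 × (1 + 0.0904 × 4.99) / [4.99 × (0.479 × 7.26 − 0.0904) − 1] = 55.58 / 15.90 = 3.495 mg/L.
Observed yield with endogenous decay: Y_obs = Y / (1 + k_d·θ_c) = 0.479 / (1 + 0.0904 × 4.99) = 0.479 / 1.451 = 0.3301 g VSS/g BOD₅.
Q·(S₀ − S) = 308 × (1120 − 3.50) × 10⁻³ = 343.9 kg/d removed.
P_X = Y_obs · Q(S₀ − S) = 0.3301 × 343.9 = 113.5 kg VSS/d.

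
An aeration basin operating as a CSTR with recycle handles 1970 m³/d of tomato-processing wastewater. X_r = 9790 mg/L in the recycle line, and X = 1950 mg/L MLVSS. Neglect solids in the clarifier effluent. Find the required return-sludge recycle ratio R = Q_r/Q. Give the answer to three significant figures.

R ≈ 0.249

Mass balance around the secondary clarifier (neglecting effluent solids): R = X / (X_r − X) = 1950 / (9790 − 1950) = 0.2487.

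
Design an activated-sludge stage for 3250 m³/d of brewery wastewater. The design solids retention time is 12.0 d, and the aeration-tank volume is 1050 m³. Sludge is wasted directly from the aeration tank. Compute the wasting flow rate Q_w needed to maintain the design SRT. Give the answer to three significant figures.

Q_w ≈ 87.5 m³/d

Wasting from the aeration tank: Q_w = V / θ_c = 1050 / 12.0 = 87.50 m³/d.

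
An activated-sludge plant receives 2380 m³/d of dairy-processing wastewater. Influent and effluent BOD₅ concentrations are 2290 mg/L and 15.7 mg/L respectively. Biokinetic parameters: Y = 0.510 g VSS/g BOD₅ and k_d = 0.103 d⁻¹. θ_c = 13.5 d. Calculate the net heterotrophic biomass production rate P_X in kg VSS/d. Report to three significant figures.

Y_obs = Y / (1 + k_d θ_c) = 0.510 / (1 + 0.103 × 13.5) = 0.510 / 2.390 = 0.2133.
Mass of BOD₅ removed per day: Q(S₀ − S) = 2380 × 2274 g/m³ = 5413 kg/d.
P_X = Y_obs · Q(S₀ − S) = 0.2133 × 5413 = 1155 kg VSS/d.

P_X ≈ 1150 kg VSS/d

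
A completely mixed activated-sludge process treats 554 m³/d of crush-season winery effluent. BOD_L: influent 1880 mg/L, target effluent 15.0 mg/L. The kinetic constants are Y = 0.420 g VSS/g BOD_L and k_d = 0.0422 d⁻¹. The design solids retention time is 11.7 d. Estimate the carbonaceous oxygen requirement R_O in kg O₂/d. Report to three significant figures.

Correct the yield for decay: Y_obs = Y/(1 + k_d θ_c) = 0.420 / (1 + 0.0422 × 11.7) = 0.420 / 1.494 = 0.2812.
Q·(S₀ − S) = 554 × (1880 − 15.0) × 10⁻³ = 1033 kg/d removed.
Net sludge production P_X = 0.2812 × 1033 = 290.5 kg VSS/d.
R_O = Q·ΔS − 1.42 P_X = 1033 − 412.5 = 620.7 kg O₂/d.

R_O ≈ 621 kg O₂/d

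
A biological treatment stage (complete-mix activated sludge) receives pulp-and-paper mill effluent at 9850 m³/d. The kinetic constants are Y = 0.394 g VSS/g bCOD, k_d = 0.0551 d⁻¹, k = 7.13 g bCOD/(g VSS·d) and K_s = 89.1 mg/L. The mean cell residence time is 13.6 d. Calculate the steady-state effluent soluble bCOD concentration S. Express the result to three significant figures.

Effluent substrate depends only on kinetics and SRT: S = K_s(1 + k_d θ_c) / [θ_c(Yk − k_d) − 1] = 89.1 × (1 + 0.0551 × 13.6) / [13.6 × (0.394 × 7.13 − 0.0551) − 1] = 155.9 / 36.46 = 4.276 mg/L.

S ≈ 4.28 mg/L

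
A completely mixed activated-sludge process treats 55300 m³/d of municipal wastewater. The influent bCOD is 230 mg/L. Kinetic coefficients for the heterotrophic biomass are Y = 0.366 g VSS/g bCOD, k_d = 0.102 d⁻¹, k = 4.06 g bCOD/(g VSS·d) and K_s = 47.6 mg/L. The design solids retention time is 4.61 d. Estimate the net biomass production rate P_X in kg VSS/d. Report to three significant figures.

For a completely mixed reactor with recycle the Lawrence–McCarty relation gives S = K_s·(1 + k_d·θ_c) / [θ_c·(Y·k − k_d) − 1] = 47.6 × (1 + 0.102 × 4.61) / [4.61 × (0.366 × 4.06 − 0.102) − 1] = 69.98 / 5.380 = 13.01 mg/L.
Observed yield with endogenous decay: Y_obs = Y / (1 + k_d·θ_c) = 0.366 / (1 + 0.102 × 4.61) = 0.366 / 1.470 = 0.2489 g VSS/g bCOD.
ΔS = 230 − 13.0 = 217.0 mg/L, so the substrate removal rate is 55300 × 217.0/1000 = 12000 kg bCOD/d.
Biomass produced: P_X = Y_obs·Q·ΔS = 0.2489 × 12000 ≈ 2987 kg VSS/d.

P_X ≈ 2990 kg VSS/d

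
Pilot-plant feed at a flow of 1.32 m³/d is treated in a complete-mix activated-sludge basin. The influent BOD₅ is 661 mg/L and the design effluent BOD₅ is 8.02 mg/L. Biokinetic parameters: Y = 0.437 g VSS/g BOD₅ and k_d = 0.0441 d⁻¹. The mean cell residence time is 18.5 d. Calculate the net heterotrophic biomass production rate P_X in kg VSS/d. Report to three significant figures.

Observed yield with endogenous decay: Y_obs = Y / (1 + k_d·θ_c) = 0.437 / (1 + 0.0441 × 18.5) = 0.437 / 1.816 = 0.2407 g VSS/g BOD₅.
Substrate removed = Q·(S₀ − S) = 1.32 m³/d × (661 − 8.02) g/m³ = 8.62×10^2 g/d = 0.8619 kg/d.
So the net sludge growth is P_X = 0.2407 × 0.8619 = 0.2074 kg VSS/d.

P_X ≈ 0.207 kg VSS/d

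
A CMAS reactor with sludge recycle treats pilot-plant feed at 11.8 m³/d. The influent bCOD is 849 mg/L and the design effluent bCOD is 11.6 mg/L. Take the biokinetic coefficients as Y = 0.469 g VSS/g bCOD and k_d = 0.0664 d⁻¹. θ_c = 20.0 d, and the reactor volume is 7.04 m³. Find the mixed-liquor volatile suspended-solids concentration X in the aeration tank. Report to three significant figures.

X ≈ 5660 mg/L

From V·X·(1 + k_d·θ_c) = Y·Q·(S₀ − S)·θ_c: X = 0.469 × 11.8 × (849 − 11.6) × 20.0 / [7.04 × (1 + 0.0664 × 20.0)] = 5655 mg/L.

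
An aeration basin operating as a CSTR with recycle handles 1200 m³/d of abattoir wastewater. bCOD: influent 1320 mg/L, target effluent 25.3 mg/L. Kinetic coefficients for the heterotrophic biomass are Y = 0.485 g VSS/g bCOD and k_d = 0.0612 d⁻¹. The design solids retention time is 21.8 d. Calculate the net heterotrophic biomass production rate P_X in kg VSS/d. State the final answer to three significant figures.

P_X ≈ 323 kg VSS/d

Observed yield with endogenous decay: Y_obs = Y / (1 + k_d·θ_c) = 0.485 / (1 + 0.0612 × 21.8) = 0.485 / 2.334 = 0.2078 g VSS/g bCOD.
Substrate removed = Q·(S₀ − S) = 1200 m³/d × (1320 − 25.3) g/m³ = 1.55×10^6 g/d = 1554 kg/d.
Biomass produced: P_X = Y_obs·Q·ΔS = 0.2078 × 1554 ≈ 322.8 kg VSS/d.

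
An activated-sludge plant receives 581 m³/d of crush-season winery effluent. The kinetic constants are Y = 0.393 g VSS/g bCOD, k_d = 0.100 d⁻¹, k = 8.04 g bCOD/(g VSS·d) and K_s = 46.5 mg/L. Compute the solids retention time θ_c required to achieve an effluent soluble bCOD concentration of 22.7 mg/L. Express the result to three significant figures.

θ_c ≈ 1.07 d

From 1/θ_c = Y·k·S/(K_s + S) − k_d: Y·k·S/(K_s+S) = 0.393 × 8.04 × 22.7 / (46.5 + 22.7) = 1.036 d⁻¹.
1/θ_c = 1.036 − 0.100 = 0.9365 d⁻¹, so θ_c = 1.068 d.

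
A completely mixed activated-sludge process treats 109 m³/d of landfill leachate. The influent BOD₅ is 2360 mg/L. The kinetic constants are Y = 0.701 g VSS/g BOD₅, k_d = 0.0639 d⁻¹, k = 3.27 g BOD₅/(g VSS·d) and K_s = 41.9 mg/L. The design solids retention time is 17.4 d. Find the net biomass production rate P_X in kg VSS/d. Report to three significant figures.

Effluent substrate depends only on kinetics and SRT: S = K_s(1 + k_d θ_c) / [θ_c(Yk − k_d) − 1] = 41.9 × (1 + 0.0639 × 17.4) / [17.4 × (0.701 × 3.27 − 0.0639) − 1] = 88.49 / 37.77 = 2.343 mg/L.
Correct the yield for decay: Y_obs = Y/(1 + k_d θ_c) = 0.701 / (1 + 0.0639 × 17.4) = 0.701 / 2.112 = 0.3319.
Mass of BOD₅ removed per day: Q(S₀ − S) = 109 × 2358 g/m³ = 257.0 kg/d.
Biomass produced: P_X = Y_obs·Q·ΔS = 0.3319 × 257.0 ≈ 85.30 kg VSS/d.

P_X ≈ 85.3 kg VSS/d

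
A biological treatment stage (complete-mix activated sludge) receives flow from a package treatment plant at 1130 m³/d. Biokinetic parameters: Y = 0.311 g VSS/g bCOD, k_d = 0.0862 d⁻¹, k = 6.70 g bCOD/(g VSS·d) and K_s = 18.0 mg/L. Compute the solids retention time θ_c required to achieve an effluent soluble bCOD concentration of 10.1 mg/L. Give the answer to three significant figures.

θ_c ≈ 1.51 d

At the target effluent, Y k S/(K_s+S) = 0.311×6.70×10.1/28.10 = 0.7489 d⁻¹.
Then 1/θ_c = μ − k_d = 0.7489 − 0.0862 = 0.6627 d⁻¹, giving θ_c = 1.509 d.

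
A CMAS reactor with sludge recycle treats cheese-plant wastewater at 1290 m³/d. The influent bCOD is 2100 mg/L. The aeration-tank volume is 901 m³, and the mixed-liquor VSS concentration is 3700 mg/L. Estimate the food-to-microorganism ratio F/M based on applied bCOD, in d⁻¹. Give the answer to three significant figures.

F/M = Q·S₀ / (V·X) = 1290 × 2100 / (901.0 × 3700) = 0.8126 g bCOD·(g VSS·d)⁻¹.

F/M ≈ 0.813 d⁻¹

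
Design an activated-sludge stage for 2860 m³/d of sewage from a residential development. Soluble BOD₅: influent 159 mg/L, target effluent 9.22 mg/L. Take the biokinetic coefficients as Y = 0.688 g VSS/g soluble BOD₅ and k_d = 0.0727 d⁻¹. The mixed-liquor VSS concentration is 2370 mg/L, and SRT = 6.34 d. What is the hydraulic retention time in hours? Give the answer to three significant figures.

From the SRT design equation V = Y Q (S₀−S) θ_c / [X (1 + k_d θ_c)] = 0.688 × 2860 × (159 − 9.22) × 6.34 / [2370 × (1 + 0.0727 × 6.34)] = 1.87×10^6 / 3462 = 539.7 m³.
Hydraulic retention time τ = V/Q = 539.7 / 2860 = 0.1887 d = 4.529 h.

τ ≈ 4.53 h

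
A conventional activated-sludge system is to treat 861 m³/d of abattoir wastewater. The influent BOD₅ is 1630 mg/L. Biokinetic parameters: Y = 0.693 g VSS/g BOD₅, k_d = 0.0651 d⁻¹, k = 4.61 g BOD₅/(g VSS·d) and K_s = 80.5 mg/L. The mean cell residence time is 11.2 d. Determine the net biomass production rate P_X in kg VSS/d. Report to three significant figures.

P_X ≈ 561 kg VSS/d

From the Monod/SRT balance for a CMAS, S = K_s·(1+k_d θ_c)/[θ_c·(Y k − k_d) − 1] = 80.5 × (1 + 0.0651 × 11.2) / [11.2 × (0.693 × 4.61 − 0.0651) − 1] = 139.2 / 34.05 = 4.088 mg/L.
Observed yield with endogenous decay: Y_obs = Y / (1 + k_d·θ_c) = 0.693 / (1 + 0.0651 × 11.2) = 0.693 / 1.729 = 0.4008 g VSS/g BOD₅.
ΔS = 1630 − 4.09 = 1626 mg/L, so the substrate removal rate is 861 × 1626/1000 = 1400 kg BOD₅/d.
P_X = Y_obs · Q(S₀ − S) = 0.4008 × 1400 = 561.1 kg VSS/d.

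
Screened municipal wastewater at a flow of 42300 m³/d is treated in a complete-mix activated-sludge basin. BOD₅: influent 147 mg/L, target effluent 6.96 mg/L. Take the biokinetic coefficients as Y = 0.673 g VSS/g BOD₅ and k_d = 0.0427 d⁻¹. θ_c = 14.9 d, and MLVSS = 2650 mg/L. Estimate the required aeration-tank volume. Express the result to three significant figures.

Rearranging the biomass balance for a CMAS with decay, V = Y·Q·ΔS·θ_c / [X·(1+k_d θ_c)] = 0.673 × 42300 × (147 − 6.96) × 14.9 / [2650 × (1 + 0.0427 × 14.9)] = 5.94×10^7 / 4336 = 13699 m³.

V ≈ 13700 m³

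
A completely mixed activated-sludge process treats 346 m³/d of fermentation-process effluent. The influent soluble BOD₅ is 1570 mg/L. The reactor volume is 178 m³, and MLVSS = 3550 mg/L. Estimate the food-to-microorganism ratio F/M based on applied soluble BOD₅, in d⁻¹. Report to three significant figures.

F/M = applied load / biomass = Q·S₀/(V·X) = 346 × 1570 / (178.0 × 3550) = 0.8597 d⁻¹.

F/M ≈ 0.860 d⁻¹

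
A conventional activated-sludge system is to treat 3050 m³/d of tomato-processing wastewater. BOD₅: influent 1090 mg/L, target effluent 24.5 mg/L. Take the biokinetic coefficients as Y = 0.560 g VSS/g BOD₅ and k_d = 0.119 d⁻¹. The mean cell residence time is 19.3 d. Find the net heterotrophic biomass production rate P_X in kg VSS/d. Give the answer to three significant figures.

Correct the yield for decay: Y_obs = Y/(1 + k_d θ_c) = 0.560 / (1 + 0.119 × 19.3) = 0.560 / 3.297 = 0.1699.
Substrate removed = Q·(S₀ − S) = 3050 m³/d × (1090 − 24.5) g/m³ = 3.25×10^6 g/d = 3250 kg/d.
P_X = Y_obs · Q(S₀ − S) = 0.1699 × 3250 = 552.0 kg VSS/d.

P_X ≈ 552 kg VSS/d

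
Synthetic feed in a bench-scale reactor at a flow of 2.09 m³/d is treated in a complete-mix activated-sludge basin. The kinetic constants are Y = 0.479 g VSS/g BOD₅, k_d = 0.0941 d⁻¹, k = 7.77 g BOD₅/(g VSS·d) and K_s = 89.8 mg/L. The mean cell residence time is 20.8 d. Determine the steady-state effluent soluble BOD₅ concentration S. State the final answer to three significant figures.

Effluent substrate depends only on kinetics and SRT: S = K_s(1 + k_d θ_c) / [θ_c(Yk − k_d) − 1] = 89.8 × (1 + 0.0941 × 20.8) / [20.8 × (0.479 × 7.77 − 0.0941) − 1] = 265.6 / 74.46 = 3.567 mg/L.

S ≈ 3.57 mg/L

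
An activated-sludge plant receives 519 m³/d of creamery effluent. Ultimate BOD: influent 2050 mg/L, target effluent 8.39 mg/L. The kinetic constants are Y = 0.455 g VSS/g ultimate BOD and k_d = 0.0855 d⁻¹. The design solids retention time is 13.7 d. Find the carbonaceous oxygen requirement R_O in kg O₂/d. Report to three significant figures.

The observed yield is Y_obs = Y/(1 + k_d·θ_c) = 0.455 / (1 + 0.0855 × 13.7) = 0.455 / 2.171 = 0.2095 g VSS per g ultimate BOD removed.
Q·(S₀ − S) = 519 × (2050 − 8.39) × 10⁻³ = 1060 kg/d removed.
P_X = Y_obs·Q·(S₀ − S) = 0.2095 × 1060 = 222.0 kg VSS/d.
Carbonaceous O₂ demand = substrate oxidised − cell-mass equivalent = 1060 − 1.42 × 222.0 = 744.3 kg O₂/d.

R_O ≈ 744 kg O₂/d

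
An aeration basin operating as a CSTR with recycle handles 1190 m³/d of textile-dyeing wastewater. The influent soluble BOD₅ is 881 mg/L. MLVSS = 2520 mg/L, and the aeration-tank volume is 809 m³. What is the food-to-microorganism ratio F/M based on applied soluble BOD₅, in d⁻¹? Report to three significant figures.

F/M = applied load / biomass = Q·S₀/(V·X) = 1190 × 881 / (809.0 × 2520) = 0.5142 d⁻¹.

F/M ≈ 0.514 d⁻¹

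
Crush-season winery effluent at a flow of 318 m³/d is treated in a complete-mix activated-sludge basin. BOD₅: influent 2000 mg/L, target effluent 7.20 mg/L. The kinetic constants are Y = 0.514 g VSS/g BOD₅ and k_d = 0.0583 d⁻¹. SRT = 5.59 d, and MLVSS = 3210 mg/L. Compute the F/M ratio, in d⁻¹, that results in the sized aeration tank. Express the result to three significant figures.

Rearranging the biomass balance for a CMAS with decay, V = Y·Q·ΔS·θ_c / [X·(1+k_d θ_c)] = 0.514 × 318 × (2000 − 7.20) × 5.59 / [3210 × (1 + 0.0583 × 5.59)] = 1.82×10^6 / 4256 = 427.8 m³.
F/M = applied load / biomass = Q·S₀/(V·X) = 318 × 2000 / (427.8 × 3210) = 0.4631 d⁻¹.

F/M ≈ 0.463 d⁻¹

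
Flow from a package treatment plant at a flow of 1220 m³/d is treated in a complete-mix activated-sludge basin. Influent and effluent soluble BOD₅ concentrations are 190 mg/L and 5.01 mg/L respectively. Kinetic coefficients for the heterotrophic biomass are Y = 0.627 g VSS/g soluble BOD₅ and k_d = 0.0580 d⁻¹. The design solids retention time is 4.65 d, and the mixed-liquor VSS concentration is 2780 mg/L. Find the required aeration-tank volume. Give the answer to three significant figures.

From the SRT design equation V = Y Q (S₀−S) θ_c / [X (1 + k_d θ_c)] = 0.627 × 1220 × (190 − 5.01) × 4.65 / [2780 × (1 + 0.0580 × 4.65)] = 6.58×10^5 / 3530 = 186.4 m³.

V ≈ 186 m³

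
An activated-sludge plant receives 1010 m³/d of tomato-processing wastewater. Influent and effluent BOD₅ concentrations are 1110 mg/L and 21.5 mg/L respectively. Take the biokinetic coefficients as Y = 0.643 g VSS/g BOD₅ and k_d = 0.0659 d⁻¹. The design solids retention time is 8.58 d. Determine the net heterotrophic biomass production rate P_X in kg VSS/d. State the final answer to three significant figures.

Correct the yield for decay: Y_obs = Y/(1 + k_d θ_c) = 0.643 / (1 + 0.0659 × 8.58) = 0.643 / 1.565 = 0.4108.
Mass of BOD₅ removed per day: Q(S₀ − S) = 1010 × 1088 g/m³ = 1099 kg/d.
So the net sludge growth is P_X = 0.4108 × 1099 = 451.6 kg VSS/d.

P_X ≈ 452 kg VSS/d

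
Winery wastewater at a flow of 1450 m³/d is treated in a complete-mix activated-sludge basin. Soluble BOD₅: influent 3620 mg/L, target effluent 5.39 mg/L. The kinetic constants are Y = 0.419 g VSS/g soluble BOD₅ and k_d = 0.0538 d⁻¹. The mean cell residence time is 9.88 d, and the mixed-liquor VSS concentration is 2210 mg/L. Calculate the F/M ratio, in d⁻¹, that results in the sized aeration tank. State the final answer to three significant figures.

Steady-state biomass mass balance: V·X·(1 + k_d·θ_c) = Y·Q·(S₀ − S)·θ_c, so V = 0.419 × 1450 × (3620 − 5.39) × 9.88 / [2210 × (1 + 0.0538 × 9.88)] = 2.17×10^7 / 3385 = 6410 m³.
F/M = Q·S₀ / (V·X) = 1450 × 3620 / (6410 × 2210) = 0.3705 g soluble BOD₅·(g VSS·d)⁻¹.

F/M ≈ 0.371 d⁻¹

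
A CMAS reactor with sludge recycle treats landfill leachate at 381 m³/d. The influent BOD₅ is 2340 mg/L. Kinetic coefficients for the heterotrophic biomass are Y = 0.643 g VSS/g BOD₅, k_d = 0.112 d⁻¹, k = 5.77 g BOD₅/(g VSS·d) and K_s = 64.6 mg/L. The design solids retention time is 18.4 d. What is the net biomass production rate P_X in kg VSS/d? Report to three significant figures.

P_X ≈ 187 kg VSS/d

From the Monod/SRT balance for a CMAS, S = K_s·(1+k_d θ_c)/[θ_c·(Y k − k_d) − 1] = 64.6 × (1 + 0.112 × 18.4) / [18.4 × (0.643 × 5.77 − 0.112) − 1] = 197.7 / 65.21 = 3.032 mg/L.
Correct the yield for decay: Y_obs = Y/(1 + k_d θ_c) = 0.643 / (1 + 0.112 × 18.4) = 0.643 / 3.061 = 0.2101.
ΔS = 2340 − 3.03 = 2337 mg/L, so the substrate removal rate is 381 × 2337/1000 = 890.4 kg BOD₅/d.
Net biomass production P_X = Y_obs × Q·(S₀ − S) = 0.2101 × 890.4 = 187.0 kg VSS/d.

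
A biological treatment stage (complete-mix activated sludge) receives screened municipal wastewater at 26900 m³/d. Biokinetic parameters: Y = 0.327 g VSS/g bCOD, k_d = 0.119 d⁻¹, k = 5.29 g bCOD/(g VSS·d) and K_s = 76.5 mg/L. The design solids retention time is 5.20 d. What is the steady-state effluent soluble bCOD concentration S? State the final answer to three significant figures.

Effluent substrate depends only on kinetics and SRT: S = K_s(1 + k_d θ_c) / [θ_c(Yk − k_d) − 1] = 76.5 × (1 + 0.119 × 5.20) / [5.20 × (0.327 × 5.29 − 0.119) − 1] = 123.8 / 7.376 = 16.79 mg/L.

S ≈ 16.8 mg/L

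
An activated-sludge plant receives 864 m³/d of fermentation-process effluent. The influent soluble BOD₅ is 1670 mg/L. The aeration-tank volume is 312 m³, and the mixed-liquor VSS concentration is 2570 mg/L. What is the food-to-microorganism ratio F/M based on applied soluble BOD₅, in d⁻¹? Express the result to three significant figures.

F/M ≈ 1.80 d⁻¹

Food-to-microorganism ratio F/M = Q S₀ / (V X) = 864 × 1670 / (312.0 × 2570) = 1.799 d⁻¹.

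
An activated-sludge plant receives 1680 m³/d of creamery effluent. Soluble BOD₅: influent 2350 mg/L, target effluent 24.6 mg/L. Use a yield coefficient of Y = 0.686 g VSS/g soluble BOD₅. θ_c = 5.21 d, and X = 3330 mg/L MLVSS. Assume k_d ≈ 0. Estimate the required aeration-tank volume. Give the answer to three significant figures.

V ≈ 4190 m³

V·X = Y·Q·ΔS·θ_c gives V = 0.686 × 1680 × (2350 − 24.6) × 5.21 / 3330 = 4193 m³.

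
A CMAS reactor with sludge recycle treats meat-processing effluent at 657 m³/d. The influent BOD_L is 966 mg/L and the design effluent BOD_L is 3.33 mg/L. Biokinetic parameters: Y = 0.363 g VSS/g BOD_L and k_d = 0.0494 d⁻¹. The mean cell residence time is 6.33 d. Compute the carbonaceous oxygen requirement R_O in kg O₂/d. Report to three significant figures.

R_O ≈ 384 kg O₂/d

Observed yield with endogenous decay: Y_obs = Y / (1 + k_d·θ_c) = 0.363 / (1 + 0.0494 × 6.33) = 0.363 / 1.313 = 0.2765 g VSS/g BOD_L.
ΔS = 966 − 3.33 = 962.7 mg/L, so the substrate removal rate is 657 × 962.7/1000 = 632.5 kg BOD_L/d.
P_X = Y_obs·Q·(S₀ − S) = 0.2765 × 632.5 = 174.9 kg VSS/d.
R_O = Q·ΔS − 1.42 P_X = 632.5 − 248.4 = 384.1 kg O₂/d.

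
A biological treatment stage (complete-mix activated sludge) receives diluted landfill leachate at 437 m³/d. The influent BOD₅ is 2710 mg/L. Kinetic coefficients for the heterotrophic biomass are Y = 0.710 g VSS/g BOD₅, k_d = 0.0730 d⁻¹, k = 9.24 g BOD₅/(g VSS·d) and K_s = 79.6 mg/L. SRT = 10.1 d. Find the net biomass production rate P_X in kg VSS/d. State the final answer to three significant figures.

From the Monod/SRT balance for a CMAS, S = K_s·(1+k_d θ_c)/[θ_c·(Y k − k_d) − 1] = 79.6 × (1 + 0.0730 × 10.1) / [10.1 × (0.710 × 9.24 − 0.0730) − 1] = 138.3 / 64.52 = 2.143 mg/L.
The observed yield is Y_obs = Y/(1 + k_d·θ_c) = 0.710 / (1 + 0.0730 × 10.1) = 0.710 / 1.737 = 0.4087 g VSS per g BOD₅ removed.
Mass of BOD₅ removed per day: Q(S₀ − S) = 437 × 2708 g/m³ = 1183 kg/d.
Biomass produced: P_X = Y_obs·Q·ΔS = 0.4087 × 1183 ≈ 483.6 kg VSS/d.

P_X ≈ 484 kg VSS/d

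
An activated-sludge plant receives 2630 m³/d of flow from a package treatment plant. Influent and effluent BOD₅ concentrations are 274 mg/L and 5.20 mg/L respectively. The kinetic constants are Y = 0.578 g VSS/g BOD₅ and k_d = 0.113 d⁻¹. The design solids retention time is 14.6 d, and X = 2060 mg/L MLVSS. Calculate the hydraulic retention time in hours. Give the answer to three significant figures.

τ ≈ 9.97 h

Rearranging the biomass balance for a CMAS with decay, V = Y·Q·ΔS·θ_c / [X·(1+k_d θ_c)] = 0.578 × 2630 × (274 − 5.20) × 14.6 / [2060 × (1 + 0.113 × 14.6)] = 5.97×10^6 / 5459 = 1093 m³.
τ = V/Q = 1093/2630 = 0.4156 d, or 9.973 h.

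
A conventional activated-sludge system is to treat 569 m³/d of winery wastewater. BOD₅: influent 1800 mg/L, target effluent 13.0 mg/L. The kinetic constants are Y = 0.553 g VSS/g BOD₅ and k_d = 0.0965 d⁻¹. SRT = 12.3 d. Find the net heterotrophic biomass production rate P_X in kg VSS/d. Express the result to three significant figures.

The observed yield is Y_obs = Y/(1 + k_d·θ_c) = 0.553 / (1 + 0.0965 × 12.3) = 0.553 / 2.187 = 0.2529 g VSS per g BOD₅ removed.
Mass of BOD₅ removed per day: Q(S₀ − S) = 569 × 1787 g/m³ = 1017 kg/d.
Biomass produced: P_X = Y_obs·Q·ΔS = 0.2529 × 1017 ≈ 257.1 kg VSS/d.

P_X ≈ 257 kg VSS/d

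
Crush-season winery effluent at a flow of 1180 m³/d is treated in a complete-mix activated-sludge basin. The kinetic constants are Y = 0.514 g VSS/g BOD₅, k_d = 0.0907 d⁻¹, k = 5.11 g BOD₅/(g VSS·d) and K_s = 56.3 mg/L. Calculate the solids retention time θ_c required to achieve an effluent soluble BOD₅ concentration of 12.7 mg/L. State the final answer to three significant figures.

θ_c ≈ 2.55 d

From 1/θ_c = Y·k·S/(K_s + S) − k_d: Y·k·S/(K_s+S) = 0.514 × 5.11 × 12.7 / (56.3 + 12.7) = 0.4834 d⁻¹.
1/θ_c = 0.4834 − 0.0907 = 0.3927 d⁻¹, so θ_c = 2.546 d.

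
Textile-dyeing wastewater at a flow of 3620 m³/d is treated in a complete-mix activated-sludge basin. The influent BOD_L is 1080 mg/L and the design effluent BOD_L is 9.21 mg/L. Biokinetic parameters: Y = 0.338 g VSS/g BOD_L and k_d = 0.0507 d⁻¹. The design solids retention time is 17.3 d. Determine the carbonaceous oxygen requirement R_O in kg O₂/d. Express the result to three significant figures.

R_O ≈ 2890 kg O₂/d

Correct the yield for decay: Y_obs = Y/(1 + k_d θ_c) = 0.338 / (1 + 0.0507 × 17.3) = 0.338 / 1.877 = 0.1801.
ΔS = 1080 − 9.21 = 1071 mg/L, so the substrate removal rate is 3620 × 1071/1000 = 3876 kg BOD_L/d.
Biomass synthesised: P_X = Y_obs × 3876 = 698.0 kg VSS/d.
R_O = Q·(S₀ − S) − 1.42·P_X = 3876 − 1.42 × 698.0 = 2885 kg O₂/d.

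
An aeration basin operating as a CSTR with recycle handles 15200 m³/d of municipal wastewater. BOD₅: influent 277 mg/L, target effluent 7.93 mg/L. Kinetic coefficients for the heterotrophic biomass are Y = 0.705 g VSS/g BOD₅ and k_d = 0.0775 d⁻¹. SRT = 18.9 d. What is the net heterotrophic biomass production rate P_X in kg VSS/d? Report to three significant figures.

Observed yield with endogenous decay: Y_obs = Y / (1 + k_d·θ_c) = 0.705 / (1 + 0.0775 × 18.9) = 0.705 / 2.465 = 0.2860 g VSS/g BOD₅.
Substrate removed = Q·(S₀ − S) = 15200 m³/d × (277 − 7.93) g/m³ = 4.09×10^6 g/d = 4090 kg/d.
Net biomass production P_X = Y_obs × Q·(S₀ − S) = 0.2860 × 4090 = 1170 kg VSS/d.

P_X ≈ 1170 kg VSS/d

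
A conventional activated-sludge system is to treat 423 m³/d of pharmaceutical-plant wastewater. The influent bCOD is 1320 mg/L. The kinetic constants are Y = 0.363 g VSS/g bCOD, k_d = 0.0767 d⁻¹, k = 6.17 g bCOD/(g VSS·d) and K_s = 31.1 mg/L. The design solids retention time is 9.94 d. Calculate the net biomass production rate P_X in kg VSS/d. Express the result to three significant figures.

Effluent substrate depends only on kinetics and SRT: S = K_s(1 + k_d θ_c) / [θ_c(Yk − k_d) − 1] = 31.1 × (1 + 0.0767 × 9.94) / [9.94 × (0.363 × 6.17 − 0.0767) − 1] = 54.81 / 20.50 = 2.674 mg/L.
Correct the yield for decay: Y_obs = Y/(1 + k_d θ_c) = 0.363 / (1 + 0.0767 × 9.94) = 0.363 / 1.762 = 0.2060.
Q·(S₀ − S) = 423 × (1320 − 2.67) × 10⁻³ = 557.2 kg/d removed.
So the net sludge growth is P_X = 0.2060 × 557.2 = 114.8 kg VSS/d.

P_X ≈ 115 kg VSS/d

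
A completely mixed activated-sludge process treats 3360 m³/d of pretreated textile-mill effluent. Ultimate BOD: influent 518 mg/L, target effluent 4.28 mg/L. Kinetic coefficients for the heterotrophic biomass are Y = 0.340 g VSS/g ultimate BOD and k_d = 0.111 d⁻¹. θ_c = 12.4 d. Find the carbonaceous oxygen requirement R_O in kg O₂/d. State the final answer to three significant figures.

Y_obs = Y / (1 + k_d θ_c) = 0.340 / (1 + 0.111 × 12.4) = 0.340 / 2.376 = 0.1431.
ΔS = 518 − 4.28 = 513.7 mg/L, so the substrate removal rate is 3360 × 513.7/1000 = 1726 kg ultimate BOD/d.
Net sludge production P_X = 0.1431 × 1726 = 247.0 kg VSS/d.
Carbonaceous O₂ demand = substrate oxidised − cell-mass equivalent = 1726 − 1.42 × 247.0 = 1375 kg O₂/d.

R_O ≈ 1380 kg O₂/d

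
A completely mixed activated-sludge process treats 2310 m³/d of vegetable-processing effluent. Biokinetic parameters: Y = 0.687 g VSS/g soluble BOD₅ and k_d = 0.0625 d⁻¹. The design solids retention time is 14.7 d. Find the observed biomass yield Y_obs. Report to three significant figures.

Y_obs ≈ 0.358 g VSS/g soluble BOD₅

Observed yield with endogenous decay: Y_obs = Y / (1 + k_d·θ_c) = 0.687 / (1 + 0.0625 × 14.7) = 0.687 / 1.919 = 0.3580 g VSS/g soluble BOD₅.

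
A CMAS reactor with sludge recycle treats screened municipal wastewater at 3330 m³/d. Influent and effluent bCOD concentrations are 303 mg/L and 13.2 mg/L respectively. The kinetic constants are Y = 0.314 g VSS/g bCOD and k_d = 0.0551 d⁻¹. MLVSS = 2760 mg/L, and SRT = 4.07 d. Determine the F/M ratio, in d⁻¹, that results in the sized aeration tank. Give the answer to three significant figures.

Steady-state biomass mass balance: V·X·(1 + k_d·θ_c) = Y·Q·(S₀ − S)·θ_c, so V = 0.314 × 3330 × (303 − 13.2) × 4.07 / [2760 × (1 + 0.0551 × 4.07)] = 1.23×10^6 / 3379 = 365.0 m³.
Food-to-microorganism ratio F/M = Q S₀ / (V X) = 3330 × 303 / (365.0 × 2760) = 1.002 d⁻¹.

F/M ≈ 1.00 d⁻¹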